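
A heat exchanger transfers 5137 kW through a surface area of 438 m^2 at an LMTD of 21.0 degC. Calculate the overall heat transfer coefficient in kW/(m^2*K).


From Q = U*A*LMTD, U = Q / (A * LMTD)
U = 5137 / (438 * 21.0) = 5137 / 9198 = 0.5585

0.5585 kW/(m^2*K)


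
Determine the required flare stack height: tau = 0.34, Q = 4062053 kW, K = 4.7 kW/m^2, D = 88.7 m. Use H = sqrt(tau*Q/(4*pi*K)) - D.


tau*Q/(4*pi*K) = 0.34 * 4062053 / (4 * pi * 4.7) = 23383.9
sqrt(23383.9) = 152.918
H = 152.918 - 88.7 = 64.22

64.22 m


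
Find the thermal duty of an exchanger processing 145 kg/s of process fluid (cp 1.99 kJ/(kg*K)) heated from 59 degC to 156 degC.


Q = m_dot * cp * delta_T
delta_T = 156 - 59 = 97 K
Q = 145 * 1.99 * 97
= 288.55 * 97
= 27989.35 kW

27989.35 kW


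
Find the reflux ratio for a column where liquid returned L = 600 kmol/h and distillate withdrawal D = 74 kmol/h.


Reflux ratio definition: R = L / D (liquid returned / distillate withdrawn)
L = 600 kmol/h, D = 74 kmol/h
R = 600 / 74 = 8.108

8.108


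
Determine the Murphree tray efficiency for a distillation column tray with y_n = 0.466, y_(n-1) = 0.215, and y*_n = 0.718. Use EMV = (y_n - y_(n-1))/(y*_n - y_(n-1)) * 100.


Murphree vapor efficiency: EMV = (y_n - y_(n-1)) / (y*_n - y_(n-1)) * 100
EMV = (0.466 - 0.215) / (0.718 - 0.215) * 100 = 0.251 / 0.503 * 100 = 49.90

49.90 %


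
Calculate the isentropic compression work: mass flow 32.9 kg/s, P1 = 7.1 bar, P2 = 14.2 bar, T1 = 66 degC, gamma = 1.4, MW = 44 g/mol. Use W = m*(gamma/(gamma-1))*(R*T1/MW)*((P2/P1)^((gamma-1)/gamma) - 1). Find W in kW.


Isentropic work: W = m*(gamma/(gamma-1))*(R*T1/MW)*((P2/P1)^((gamma-1)/gamma) - 1)
T1 = 66 + 273.15 = 339.15 K
Pressure ratio = 14.2 / 7.1 = 2
Exponent = (1.4 - 1)/1.4 = 0.285714
(P2/P1)^exp - 1 = 2^0.285714 - 1 = 0.219013
W = 32.9 * 1.4 / 0.4 * 8.314 * 339.15 / 44 * 0.219013 = 1616

1616 kW


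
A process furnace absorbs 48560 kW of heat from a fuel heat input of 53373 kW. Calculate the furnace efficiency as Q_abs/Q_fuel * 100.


Furnace efficiency = Q_absorbed / Q_fuel * 100
= 48560 / 53373 * 100 = 90.98

90.98 %


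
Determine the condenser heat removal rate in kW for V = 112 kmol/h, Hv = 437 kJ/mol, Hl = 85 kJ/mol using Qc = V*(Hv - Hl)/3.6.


Qc = 112 * (437 - 85) / 3.6 = 112 * 352 / 3.6 = 10950

10950 kW


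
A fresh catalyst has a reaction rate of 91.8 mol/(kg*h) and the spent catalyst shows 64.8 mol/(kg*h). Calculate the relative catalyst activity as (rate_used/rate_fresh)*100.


Activity (%) = (rate_used / rate_fresh) * 100
rate_used = 64.8, rate_fresh = 91.8
= (64.8 / 91.8) * 100
= 0.7059 * 100 = 70.59

70.59 %


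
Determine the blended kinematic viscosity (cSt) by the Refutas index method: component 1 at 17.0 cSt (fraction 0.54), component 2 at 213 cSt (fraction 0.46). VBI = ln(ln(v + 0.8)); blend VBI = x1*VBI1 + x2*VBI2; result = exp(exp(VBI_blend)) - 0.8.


Refutas method: VBN_i = 14.534*ln(ln(visc_i + 0.8)) + 10.975, blended linearly by mass fraction; since VBN is linear in VBI_i = ln(ln(visc_i + 0.8)) and the fractions sum to 1, blend VBI directly: visc = exp(exp(VBI_blend)) - 0.8
VBI_1 = ln(ln(17.0 + 0.8)) = 1.05751
VBI_2 = ln(ln(213 + 0.8)) = 1.6799
VBI_blend = 0.54 * 1.05751 + 0.46 * 1.6799 = 1.34381
visc_blend = exp(exp(1.34381)) - 0.8 = 45.43

45.43 cSt


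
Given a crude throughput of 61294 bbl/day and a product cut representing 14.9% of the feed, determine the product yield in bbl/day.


Crude throughput = 61294 bbl/day
Fraction yield = 14.9%
yield = throughput * fraction / 100
yield = 61294 * 14.9 / 100 = 9132.806

9132.806 bbl/day


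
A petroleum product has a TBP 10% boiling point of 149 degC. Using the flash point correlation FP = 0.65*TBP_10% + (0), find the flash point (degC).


FP = 0.65 * 149 + (0) = 96.85

96.85 degC


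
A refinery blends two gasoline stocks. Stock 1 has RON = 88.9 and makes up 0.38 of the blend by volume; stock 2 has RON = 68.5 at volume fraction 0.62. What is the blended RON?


Linear blending: RON_blend = sum(vi * RONi)
Contribution 1: 0.38 * 88.9 = 33.782
Contribution 2: 0.62 * 68.5 = 42.47
RON_blend = 33.782 + 42.47 = 76.252

76.252


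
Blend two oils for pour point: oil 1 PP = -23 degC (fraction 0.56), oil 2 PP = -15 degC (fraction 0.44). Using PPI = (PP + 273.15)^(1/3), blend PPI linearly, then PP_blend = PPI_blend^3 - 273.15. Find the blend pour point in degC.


PPI_1 = (-23 + 273.15)^(1/3) = 6.300865
PPI_2 = (-15 + 273.15)^(1/3) = 6.36733
PPI_blend = 0.56 * 6.300865 + 0.44 * 6.36733 = 6.33011
PP_blend = 6.33011^3 - 273.15 = 253.6494 - 273.15 = -19.5

-19.5 degC


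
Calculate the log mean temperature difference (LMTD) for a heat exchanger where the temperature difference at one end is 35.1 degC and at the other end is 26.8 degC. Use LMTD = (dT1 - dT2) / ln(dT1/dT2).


LMTD = (dT1 - dT2) / ln(dT1/dT2)
= (35.1 - 26.8) / ln(35.1 / 26.8) = 8.3 / 0.269799 = 30.76

30.76 degC


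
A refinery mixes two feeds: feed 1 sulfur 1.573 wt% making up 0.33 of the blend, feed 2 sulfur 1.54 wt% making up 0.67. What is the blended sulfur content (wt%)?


Linear sulfur blending: S_blend = x1*S1 + x2*S2
Contribution 1: 0.33 * 1.573 = 0.51909 wt%
Contribution 2: 0.67 * 1.54 = 1.0318 wt%
S_blend = 0.51909 + 1.0318 = 1.55089

1.55089 wt%


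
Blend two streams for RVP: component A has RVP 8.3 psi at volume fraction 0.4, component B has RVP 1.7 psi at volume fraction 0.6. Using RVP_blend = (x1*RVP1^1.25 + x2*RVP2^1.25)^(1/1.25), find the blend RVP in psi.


Chevron index: RVP_blend = (sum xi*RVPi^1.25)^(1/1.25)
RVP^1.25 terms: 0.4 * 8.3^1.25 + 0.6 * 1.7^1.25 = 6.79987
RVP_blend = 6.79987^(1/1.25) = 4.634

4.634 psi


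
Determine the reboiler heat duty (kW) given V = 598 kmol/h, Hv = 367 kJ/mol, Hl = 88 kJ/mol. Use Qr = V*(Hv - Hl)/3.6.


Qr = 598 * (367 - 88) / 3.6 = 598 * 279 / 3.6 = 46340

46340 kW


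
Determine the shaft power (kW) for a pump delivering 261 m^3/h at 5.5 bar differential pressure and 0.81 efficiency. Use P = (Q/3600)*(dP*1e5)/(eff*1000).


Q = 261 / 3600 = 0.0725 m^3/s
P = 0.0725 * (5.5 * 1e5) / 0.81 / 1000 = 49.23

49.23 kW


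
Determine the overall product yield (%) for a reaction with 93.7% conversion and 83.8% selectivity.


Overall yield = conversion (%) * selectivity (%) / 100
Conversion = 93.7%, Selectivity = 83.8%
Y = 93.7 * 83.8 / 100
= 78.5206 %

78.5206 %


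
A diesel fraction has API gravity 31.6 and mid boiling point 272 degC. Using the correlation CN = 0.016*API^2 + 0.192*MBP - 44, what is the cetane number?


CN = 0.016 * 31.6^2 + 0.192 * 272 - 44
CN = 15.97696 + 52.224 - 44 = 24.20096

24.20096


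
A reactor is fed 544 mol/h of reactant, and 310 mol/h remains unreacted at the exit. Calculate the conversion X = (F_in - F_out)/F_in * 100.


X = (F_in - F_out) / F_in * 100
Moles reacted = 544 - 310 = 234
X = 234 / 544 * 100
= 0.4301 * 100
= 43.01 %

43.01 %


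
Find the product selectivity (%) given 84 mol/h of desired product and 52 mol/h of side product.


Selectivity = desired / (desired + undesired) * 100
Total products = 84 + 52 = 136 mol/h
S = 84 / 136 * 100
= 0.6176 * 100
= 61.76 %

61.76 %


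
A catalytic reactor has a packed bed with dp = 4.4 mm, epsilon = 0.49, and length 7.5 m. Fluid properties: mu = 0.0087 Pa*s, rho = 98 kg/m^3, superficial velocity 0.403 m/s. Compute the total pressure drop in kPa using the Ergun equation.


dp = 4.4 mm = 0.0044 m
Viscous term = 150*0.0087*0.403*(1-0.49)^2 / (0.0044^2*0.49^3) = 60056.8
Inertial term = 1.75*98*0.403^2*(1-0.49) / (0.0044*0.49^3) = 27441.2
dP/L = 60056.8 + 27441.2 = 87498 Pa/m
dP = 87498 * 7.5 / 1000 = 656.2 kPa

656.2 kPa


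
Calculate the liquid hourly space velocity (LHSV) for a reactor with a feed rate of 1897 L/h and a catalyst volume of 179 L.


LHSV = volumetric feed rate / catalyst volume
= 1897 L/h / 179 L
= 10.60 h^-1

10.60 h^-1


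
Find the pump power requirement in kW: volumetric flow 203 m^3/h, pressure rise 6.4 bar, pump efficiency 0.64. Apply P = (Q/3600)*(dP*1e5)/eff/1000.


Q = 203 / 3600 = 0.0563889 m^3/s
P = 0.0563889 * (6.4 * 1e5) / 0.64 / 1000 = 56.39

56.39 kW


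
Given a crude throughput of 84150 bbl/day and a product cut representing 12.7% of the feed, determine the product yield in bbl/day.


Crude throughput = 84150 bbl/day
Fraction yield = 12.7%
yield = throughput * fraction / 100
yield = 84150 * 12.7 / 100 = 10687.05

10687.05 bbl/day


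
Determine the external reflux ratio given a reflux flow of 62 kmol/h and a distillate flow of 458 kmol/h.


Reflux ratio definition: R = L / D (liquid returned / distillate withdrawn)
L = 62 kmol/h, D = 458 kmol/h
R = 62 / 458 = 0.1354

0.1354


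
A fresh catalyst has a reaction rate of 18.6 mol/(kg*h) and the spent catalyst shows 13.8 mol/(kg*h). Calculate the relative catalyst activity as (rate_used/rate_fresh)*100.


Activity (%) = (rate_used / rate_fresh) * 100
rate_used = 13.8, rate_fresh = 18.6
= (13.8 / 18.6) * 100
= 0.7419 * 100 = 74.19

74.19 %


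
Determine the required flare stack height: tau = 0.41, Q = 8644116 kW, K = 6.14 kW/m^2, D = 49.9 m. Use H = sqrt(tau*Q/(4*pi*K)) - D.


tau*Q/(4*pi*K) = 0.41 * 8644116 / (4 * pi * 6.14) = 45933.1
sqrt(45933.1) = 214.32
H = 214.32 - 49.9 = 164.4

164.4 m


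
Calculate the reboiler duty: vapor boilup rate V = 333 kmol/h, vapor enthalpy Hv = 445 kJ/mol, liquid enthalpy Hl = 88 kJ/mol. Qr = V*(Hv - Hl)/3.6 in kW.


Qr = 333 * (445 - 88) / 3.6 = 333 * 357 / 3.6 = 33020

33020 kW


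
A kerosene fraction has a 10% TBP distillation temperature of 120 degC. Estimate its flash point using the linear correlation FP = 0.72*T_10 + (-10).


FP = 0.72 * 120 + (-10) = 76.4

76.4 degC


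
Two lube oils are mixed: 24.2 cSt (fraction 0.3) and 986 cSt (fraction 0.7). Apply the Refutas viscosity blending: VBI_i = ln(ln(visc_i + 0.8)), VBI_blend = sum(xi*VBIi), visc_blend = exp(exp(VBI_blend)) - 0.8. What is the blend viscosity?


Refutas method: VBN_i = 14.534*ln(ln(visc_i + 0.8)) + 10.975, blended linearly by mass fraction; since VBN is linear in VBI_i = ln(ln(visc_i + 0.8)) and the fractions sum to 1, blend VBI directly: visc = exp(exp(VBI_blend)) - 0.8
VBI_1 = ln(ln(24.2 + 0.8)) = 1.16903
VBI_2 = ln(ln(986 + 0.8)) = 1.93072
VBI_blend = 0.3 * 1.16903 + 0.7 * 1.93072 = 1.70221
visc_blend = exp(exp(1.70221)) - 0.8 = 240.5

240.5 cSt


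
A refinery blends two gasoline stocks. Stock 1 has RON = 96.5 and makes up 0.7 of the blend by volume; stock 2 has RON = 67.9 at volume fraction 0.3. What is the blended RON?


Linear blending: RON_blend = sum(vi * RONi)
Contribution 1: 0.7 * 96.5 = 67.55
Contribution 2: 0.3 * 67.9 = 20.37
RON_blend = 67.55 + 20.37 = 87.92

87.92


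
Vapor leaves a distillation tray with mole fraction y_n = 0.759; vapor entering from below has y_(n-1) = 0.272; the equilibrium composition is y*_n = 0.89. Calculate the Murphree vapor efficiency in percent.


Murphree vapor efficiency: EMV = (y_n - y_(n-1)) / (y*_n - y_(n-1)) * 100
EMV = (0.759 - 0.272) / (0.89 - 0.272) * 100 = 0.487 / 0.618 * 100 = 78.80

78.80 %


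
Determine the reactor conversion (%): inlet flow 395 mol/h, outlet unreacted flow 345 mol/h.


X = (F_in - F_out) / F_in * 100
Moles reacted = 395 - 345 = 50
X = 50 / 395 * 100
= 0.1266 * 100
= 12.66 %

12.66 %


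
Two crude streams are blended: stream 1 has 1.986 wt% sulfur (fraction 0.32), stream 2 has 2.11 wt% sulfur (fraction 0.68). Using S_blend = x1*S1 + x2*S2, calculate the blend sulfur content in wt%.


Linear sulfur blending: S_blend = x1*S1 + x2*S2
Contribution 1: 0.32 * 1.986 = 0.63552 wt%
Contribution 2: 0.68 * 2.11 = 1.4348 wt%
S_blend = 0.63552 + 1.4348 = 2.07032

2.07032 wt%


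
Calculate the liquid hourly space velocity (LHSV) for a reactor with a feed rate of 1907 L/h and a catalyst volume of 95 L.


LHSV = volumetric feed rate / catalyst volume
= 1907 L/h / 95 L
= 20.07 h^-1

20.07 h^-1


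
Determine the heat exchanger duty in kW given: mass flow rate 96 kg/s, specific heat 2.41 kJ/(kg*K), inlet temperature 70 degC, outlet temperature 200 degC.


Q = m_dot * cp * delta_T
delta_T = 200 - 70 = 130 K
Q = 96 * 2.41 * 130
= 231.36 * 130
= 30076.8 kW

30076.8 kW


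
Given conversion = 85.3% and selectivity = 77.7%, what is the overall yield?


Overall yield = conversion (%) * selectivity (%) / 100
Conversion = 85.3%, Selectivity = 77.7%
Y = 85.3 * 77.7 / 100
= 66.2781 %

66.2781 %


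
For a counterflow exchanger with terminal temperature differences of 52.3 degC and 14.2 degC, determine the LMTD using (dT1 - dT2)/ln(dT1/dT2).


LMTD = (dT1 - dT2) / ln(dT1/dT2)
= (52.3 - 14.2) / ln(52.3 / 14.2) = 38.1 / 1.30375 = 29.22

29.22 degC


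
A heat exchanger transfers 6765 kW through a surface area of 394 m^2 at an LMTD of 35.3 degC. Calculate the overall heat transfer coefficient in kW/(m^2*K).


From Q = U*A*LMTD, U = Q / (A * LMTD)
U = 6765 / (394 * 35.3) = 6765 / 13908.2 = 0.4864

0.4864 kW/(m^2*K)


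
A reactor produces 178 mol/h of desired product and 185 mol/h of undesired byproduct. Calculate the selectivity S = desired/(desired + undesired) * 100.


Selectivity = desired / (desired + undesired) * 100
Total products = 178 + 185 = 363 mol/h
S = 178 / 363 * 100
= 0.4904 * 100
= 49.04 %

49.04 %


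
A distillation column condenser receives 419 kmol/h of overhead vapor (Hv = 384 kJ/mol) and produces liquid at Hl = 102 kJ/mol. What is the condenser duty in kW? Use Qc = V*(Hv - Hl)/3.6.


Qc = 419 * (384 - 102) / 3.6 = 419 * 282 / 3.6 = 32820

32820 kW


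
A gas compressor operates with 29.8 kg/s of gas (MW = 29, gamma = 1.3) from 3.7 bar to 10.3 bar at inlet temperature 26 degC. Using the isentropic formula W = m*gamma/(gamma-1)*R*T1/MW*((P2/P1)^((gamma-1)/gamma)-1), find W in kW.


Isentropic work: W = m*(gamma/(gamma-1))*(R*T1/MW)*((P2/P1)^((gamma-1)/gamma) - 1)
T1 = 26 + 273.15 = 299.15 K
Pressure ratio = 10.3 / 3.7 = 2.78378
Exponent = (1.3 - 1)/1.3 = 0.230769
(P2/P1)^exp - 1 = 2.78378^0.230769 - 1 = 0.266508
W = 29.8 * 1.3 / 0.3 * 8.314 * 299.15 / 29 * 0.266508 = 2952

2952 kW


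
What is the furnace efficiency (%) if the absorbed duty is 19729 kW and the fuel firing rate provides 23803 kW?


Furnace efficiency = Q_absorbed / Q_fuel * 100
= 19729 / 23803 * 100 = 82.88

82.88 %


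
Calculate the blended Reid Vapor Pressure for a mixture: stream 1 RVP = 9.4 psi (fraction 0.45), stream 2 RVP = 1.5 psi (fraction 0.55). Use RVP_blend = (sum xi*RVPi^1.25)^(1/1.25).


Chevron index: RVP_blend = (sum xi*RVPi^1.25)^(1/1.25)
RVP^1.25 terms: 0.45 * 9.4^1.25 + 0.55 * 1.5^1.25 = 8.31967
RVP_blend = 8.31967^(1/1.25) = 5.446

5.446 psi


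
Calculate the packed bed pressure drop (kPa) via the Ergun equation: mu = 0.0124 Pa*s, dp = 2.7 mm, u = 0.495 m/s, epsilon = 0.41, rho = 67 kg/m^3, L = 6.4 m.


dp = 2.7 mm = 0.0027 m
Viscous term = 150*0.0124*0.495*(1-0.41)^2 / (0.0027^2*0.41^3) = 637886
Inertial term = 1.75*67*0.495^2*(1-0.41) / (0.0027*0.41^3) = 91087.7
dP/L = 637886 + 91087.7 = 728974 Pa/m
dP = 728974 * 6.4 / 1000 = 4665 kPa

4665 kPa


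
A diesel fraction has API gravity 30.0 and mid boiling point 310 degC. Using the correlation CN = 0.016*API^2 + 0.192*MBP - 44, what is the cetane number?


CN = 0.016 * 30.0^2 + 0.192 * 310 - 44
CN = 14.4 + 59.52 - 44 = 29.92

29.92


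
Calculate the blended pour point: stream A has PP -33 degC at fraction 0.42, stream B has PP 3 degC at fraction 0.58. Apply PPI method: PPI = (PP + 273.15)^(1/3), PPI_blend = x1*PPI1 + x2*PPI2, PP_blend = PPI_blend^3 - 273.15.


PPI_1 = (-33 + 273.15)^(1/3) = 6.215759
PPI_2 = (3 + 273.15)^(1/3) = 6.512009
PPI_blend = 0.42 * 6.215759 + 0.58 * 6.512009 = 6.387584
PP_blend = 6.387584^3 - 273.15 = 260.6213 - 273.15 = -12.53

-12.53 degC


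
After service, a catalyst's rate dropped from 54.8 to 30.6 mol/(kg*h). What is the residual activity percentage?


Activity (%) = (rate_used / rate_fresh) * 100
rate_used = 30.6, rate_fresh = 54.8
= (30.6 / 54.8) * 100
= 0.5584 * 100 = 55.84

55.84 %


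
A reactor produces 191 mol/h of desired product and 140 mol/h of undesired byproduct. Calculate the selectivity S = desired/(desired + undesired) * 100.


Selectivity = desired / (desired + undesired) * 100
Total products = 191 + 140 = 331 mol/h
S = 191 / 331 * 100
= 0.5770 * 100
= 57.70 %

57.70 %


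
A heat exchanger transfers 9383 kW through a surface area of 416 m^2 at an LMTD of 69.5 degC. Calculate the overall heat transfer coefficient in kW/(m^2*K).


From Q = U*A*LMTD, U = Q / (A * LMTD)
U = 9383 / (416 * 69.5) = 9383 / 28912 = 0.3245

0.3245 kW/(m^2*K)


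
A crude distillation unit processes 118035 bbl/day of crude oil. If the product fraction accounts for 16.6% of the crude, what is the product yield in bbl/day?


Crude throughput = 118035 bbl/day
Fraction yield = 16.6%
yield = throughput * fraction / 100
yield = 118035 * 16.6 / 100 = 19593.81

19593.81 bbl/day


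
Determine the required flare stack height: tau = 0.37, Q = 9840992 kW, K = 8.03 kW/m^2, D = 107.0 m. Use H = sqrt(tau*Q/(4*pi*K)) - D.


tau*Q/(4*pi*K) = 0.37 * 9840992 / (4 * pi * 8.03) = 36084
sqrt(36084) = 189.958
H = 189.958 - 107.0 = 82.96

82.96 m


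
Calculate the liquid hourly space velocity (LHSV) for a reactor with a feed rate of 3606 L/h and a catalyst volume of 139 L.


LHSV = volumetric feed rate / catalyst volume
= 3606 L/h / 139 L
= 25.94 h^-1

25.94 h^-1


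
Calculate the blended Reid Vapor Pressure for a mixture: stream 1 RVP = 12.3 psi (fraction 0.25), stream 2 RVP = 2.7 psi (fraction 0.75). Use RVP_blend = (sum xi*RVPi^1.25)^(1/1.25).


Chevron index: RVP_blend = (sum xi*RVPi^1.25)^(1/1.25)
RVP^1.25 terms: 0.25 * 12.3^1.25 + 0.75 * 2.7^1.25 = 8.35443
RVP_blend = 8.35443^(1/1.25) = 5.464

5.464 psi


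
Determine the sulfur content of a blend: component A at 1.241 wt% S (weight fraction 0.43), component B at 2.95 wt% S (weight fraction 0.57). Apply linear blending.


Linear sulfur blending: S_blend = x1*S1 + x2*S2
Contribution 1: 0.43 * 1.241 = 0.53363 wt%
Contribution 2: 0.57 * 2.95 = 1.6815 wt%
S_blend = 0.53363 + 1.6815 = 2.21513

2.21513 wt%


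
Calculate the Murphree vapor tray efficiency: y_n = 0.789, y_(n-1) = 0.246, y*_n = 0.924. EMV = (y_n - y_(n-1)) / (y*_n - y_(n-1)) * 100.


Murphree vapor efficiency: EMV = (y_n - y_(n-1)) / (y*_n - y_(n-1)) * 100
EMV = (0.789 - 0.246) / (0.924 - 0.246) * 100 = 0.543 / 0.678 * 100 = 80.09

80.09 %


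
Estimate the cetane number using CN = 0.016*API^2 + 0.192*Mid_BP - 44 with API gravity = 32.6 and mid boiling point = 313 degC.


CN = 0.016 * 32.6^2 + 0.192 * 313 - 44
CN = 17.00416 + 60.096 - 44 = 33.10016

33.10016


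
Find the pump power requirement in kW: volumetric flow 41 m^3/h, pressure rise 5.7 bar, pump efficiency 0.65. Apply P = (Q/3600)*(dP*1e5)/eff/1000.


Q = 41 / 3600 = 0.0113889 m^3/s
P = 0.0113889 * (5.7 * 1e5) / 0.65 / 1000 = 9.987

9.987 kW


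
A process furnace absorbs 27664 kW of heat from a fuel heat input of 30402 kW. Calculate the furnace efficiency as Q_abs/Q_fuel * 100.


Furnace efficiency = Q_absorbed / Q_fuel * 100
= 27664 / 30402 * 100 = 90.99

90.99 %


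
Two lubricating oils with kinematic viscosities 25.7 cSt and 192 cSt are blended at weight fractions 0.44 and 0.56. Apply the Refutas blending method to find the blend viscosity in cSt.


Refutas method: VBN_i = 14.534*ln(ln(visc_i + 0.8)) + 10.975, blended linearly by mass fraction; since VBN is linear in VBI_i = ln(ln(visc_i + 0.8)) and the fractions sum to 1, blend VBI directly: visc = exp(exp(VBI_blend)) - 0.8
VBI_1 = ln(ln(25.7 + 0.8)) = 1.18697
VBI_2 = ln(ln(192 + 0.8)) = 1.66045
VBI_blend = 0.44 * 1.18697 + 0.56 * 1.66045 = 1.45212
visc_blend = exp(exp(1.45212)) - 0.8 = 70.88

70.88 cSt


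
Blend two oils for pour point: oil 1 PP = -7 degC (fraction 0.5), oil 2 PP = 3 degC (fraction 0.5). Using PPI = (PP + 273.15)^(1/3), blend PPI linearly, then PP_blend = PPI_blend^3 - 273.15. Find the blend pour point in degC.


PPI_1 = (-7 + 273.15)^(1/3) = 6.432436
PPI_2 = (3 + 273.15)^(1/3) = 6.512009
PPI_blend = 0.5 * 6.432436 + 0.5 * 6.512009 = 6.472222
PP_blend = 6.472222^3 - 273.15 = 271.1192 - 273.15 = -2.03

-2.03 degC


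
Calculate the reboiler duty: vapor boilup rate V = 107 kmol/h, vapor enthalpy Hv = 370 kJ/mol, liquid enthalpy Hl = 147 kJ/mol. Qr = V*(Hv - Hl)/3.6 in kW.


Qr = 107 * (370 - 147) / 3.6 = 107 * 223 / 3.6 = 6628

6628 kW


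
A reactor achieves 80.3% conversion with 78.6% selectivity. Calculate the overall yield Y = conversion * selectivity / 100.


Overall yield = conversion (%) * selectivity (%) / 100
Conversion = 80.3%, Selectivity = 78.6%
Y = 80.3 * 78.6 / 100
= 63.1158 %

63.1158 %


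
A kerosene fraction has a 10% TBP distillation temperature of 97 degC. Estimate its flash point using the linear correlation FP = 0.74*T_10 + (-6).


FP = 0.74 * 97 + (-6) = 65.78

65.78 degC


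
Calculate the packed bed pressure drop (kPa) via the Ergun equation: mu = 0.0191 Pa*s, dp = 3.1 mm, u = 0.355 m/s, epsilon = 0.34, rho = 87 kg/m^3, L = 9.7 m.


dp = 3.1 mm = 0.0031 m
Viscous term = 150*0.0191*0.355*(1-0.34)^2 / (0.0031^2*0.34^3) = 1172950
Inertial term = 1.75*87*0.355^2*(1-0.34) / (0.0031*0.34^3) = 103934
dP/L = 1172950 + 103934 = 1276880 Pa/m
dP = 1276880 * 9.7 / 1000 = 12390 kPa

12390 kPa


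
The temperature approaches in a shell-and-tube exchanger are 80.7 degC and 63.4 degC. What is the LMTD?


LMTD = (dT1 - dT2) / ln(dT1/dT2)
= (80.7 - 63.4) / ln(80.7 / 63.4) = 17.3 / 0.241275 = 71.70

71.70 degC


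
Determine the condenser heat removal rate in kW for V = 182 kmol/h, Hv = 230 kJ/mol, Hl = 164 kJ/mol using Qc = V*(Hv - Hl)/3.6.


Qc = 182 * (230 - 164) / 3.6 = 182 * 66 / 3.6 = 3337

3337 kW


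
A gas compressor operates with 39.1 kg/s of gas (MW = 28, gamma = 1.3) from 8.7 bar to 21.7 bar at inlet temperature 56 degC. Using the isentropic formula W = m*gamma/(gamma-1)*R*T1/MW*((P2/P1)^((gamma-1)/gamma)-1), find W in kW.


Isentropic work: W = m*(gamma/(gamma-1))*(R*T1/MW)*((P2/P1)^((gamma-1)/gamma) - 1)
T1 = 56 + 273.15 = 329.15 K
Pressure ratio = 21.7 / 8.7 = 2.49425
Exponent = (1.3 - 1)/1.3 = 0.230769
(P2/P1)^exp - 1 = 2.49425^0.230769 - 1 = 0.234814
W = 39.1 * 1.3 / 0.3 * 8.314 * 329.15 / 28 * 0.234814 = 3888

3888 kW


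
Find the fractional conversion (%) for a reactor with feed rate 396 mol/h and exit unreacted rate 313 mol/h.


X = (F_in - F_out) / F_in * 100
Moles reacted = 396 - 313 = 83
X = 83 / 396 * 100
= 0.2096 * 100
= 20.96 %

20.96 %


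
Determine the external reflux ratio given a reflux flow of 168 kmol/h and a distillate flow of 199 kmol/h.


Reflux ratio definition: R = L / D (liquid returned / distillate withdrawn)
L = 168 kmol/h, D = 199 kmol/h
R = 168 / 199 = 0.8442

0.8442


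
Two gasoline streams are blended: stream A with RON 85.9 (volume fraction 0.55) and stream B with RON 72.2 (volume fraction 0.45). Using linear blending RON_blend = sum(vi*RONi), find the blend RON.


Linear blending: RON_blend = sum(vi * RONi)
Contribution 1: 0.55 * 85.9 = 47.245
Contribution 2: 0.45 * 72.2 = 32.49
RON_blend = 47.245 + 32.49 = 79.735

79.735


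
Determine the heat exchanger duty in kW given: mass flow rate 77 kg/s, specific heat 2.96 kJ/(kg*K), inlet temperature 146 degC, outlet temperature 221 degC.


Q = m_dot * cp * delta_T
delta_T = 221 - 146 = 75 K
Q = 77 * 2.96 * 75
= 227.92 * 75
= 17094 kW

17094 kW


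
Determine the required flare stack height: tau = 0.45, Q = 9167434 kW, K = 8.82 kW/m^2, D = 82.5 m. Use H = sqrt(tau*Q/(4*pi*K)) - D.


tau*Q/(4*pi*K) = 0.45 * 9167434 / (4 * pi * 8.82) = 37220.5
sqrt(37220.5) = 192.926
H = 192.926 - 82.5 = 110.4

110.4 m


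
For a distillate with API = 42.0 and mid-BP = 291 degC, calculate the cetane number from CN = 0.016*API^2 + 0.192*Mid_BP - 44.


CN = 0.016 * 42.0^2 + 0.192 * 291 - 44
CN = 28.224 + 55.872 - 44 = 40.096

40.096


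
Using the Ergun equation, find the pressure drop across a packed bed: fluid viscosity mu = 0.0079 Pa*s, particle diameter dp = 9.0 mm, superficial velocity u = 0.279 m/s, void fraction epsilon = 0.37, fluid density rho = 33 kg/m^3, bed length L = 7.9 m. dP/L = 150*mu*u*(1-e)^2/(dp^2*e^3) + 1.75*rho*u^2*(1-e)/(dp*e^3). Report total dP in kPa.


dp = 9.0 mm = 0.009 m
Viscous term = 150*0.0079*0.279*(1-0.37)^2 / (0.009^2*0.37^3) = 31982.6
Inertial term = 1.75*33*0.279^2*(1-0.37) / (0.009*0.37^3) = 6212.31
dP/L = 31982.6 + 6212.31 = 38194.9 Pa/m
dP = 38194.9 * 7.9 / 1000 = 301.7 kPa

301.7 kPa


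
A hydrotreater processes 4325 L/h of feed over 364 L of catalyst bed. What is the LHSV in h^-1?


LHSV = volumetric feed rate / catalyst volume
= 4325 L/h / 364 L
= 11.88 h^-1

11.88 h^-1


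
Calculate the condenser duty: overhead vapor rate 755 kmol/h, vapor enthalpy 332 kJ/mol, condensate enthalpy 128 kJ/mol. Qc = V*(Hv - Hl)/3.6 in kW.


Qc = 755 * (332 - 128) / 3.6 = 755 * 204 / 3.6 = 42780

42780 kW


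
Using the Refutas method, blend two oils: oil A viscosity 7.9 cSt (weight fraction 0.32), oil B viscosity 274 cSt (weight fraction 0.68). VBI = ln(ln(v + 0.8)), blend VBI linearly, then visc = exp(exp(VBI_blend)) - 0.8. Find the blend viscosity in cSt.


Refutas method: VBN_i = 14.534*ln(ln(visc_i + 0.8)) + 10.975, blended linearly by mass fraction; since VBN is linear in VBI_i = ln(ln(visc_i + 0.8)) and the fractions sum to 1, blend VBI directly: visc = exp(exp(VBI_blend)) - 0.8
VBI_1 = ln(ln(7.9 + 0.8)) = 0.771645
VBI_2 = ln(ln(274 + 0.8)) = 1.72563
VBI_blend = 0.32 * 0.771645 + 0.68 * 1.72563 = 1.42035
visc_blend = exp(exp(1.42035)) - 0.8 = 61.91

61.91 cSt


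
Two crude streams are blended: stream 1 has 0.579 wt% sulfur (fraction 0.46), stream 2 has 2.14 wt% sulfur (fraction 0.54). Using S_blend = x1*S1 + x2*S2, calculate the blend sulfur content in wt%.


Linear sulfur blending: S_blend = x1*S1 + x2*S2
Contribution 1: 0.46 * 0.579 = 0.26634 wt%
Contribution 2: 0.54 * 2.14 = 1.1556 wt%
S_blend = 0.26634 + 1.1556 = 1.42194

1.42194 wt%


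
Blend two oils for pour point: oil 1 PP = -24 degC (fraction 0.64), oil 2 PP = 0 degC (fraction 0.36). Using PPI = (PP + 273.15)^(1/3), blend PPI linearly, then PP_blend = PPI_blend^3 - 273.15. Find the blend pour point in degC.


PPI_1 = (-24 + 273.15)^(1/3) = 6.292458
PPI_2 = (0 + 273.15)^(1/3) = 6.488342
PPI_blend = 0.64 * 6.292458 + 0.36 * 6.488342 = 6.362976
PP_blend = 6.362976^3 - 273.15 = 257.6208 - 273.15 = -15.53

-15.53 degC


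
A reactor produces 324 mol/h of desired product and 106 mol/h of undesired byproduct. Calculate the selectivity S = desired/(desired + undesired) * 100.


Selectivity = desired / (desired + undesired) * 100
Total products = 324 + 106 = 430 mol/h
S = 324 / 430 * 100
= 0.7535 * 100
= 75.35 %

75.35 %


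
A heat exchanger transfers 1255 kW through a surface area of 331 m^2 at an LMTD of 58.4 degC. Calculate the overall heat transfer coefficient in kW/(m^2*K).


From Q = U*A*LMTD, U = Q / (A * LMTD)
U = 1255 / (331 * 58.4) = 1255 / 19330.4 = 0.06492

0.06492 kW/(m^2*K)


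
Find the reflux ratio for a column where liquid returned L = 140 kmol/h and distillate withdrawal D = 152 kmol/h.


Reflux ratio definition: R = L / D (liquid returned / distillate withdrawn)
L = 140 kmol/h, D = 152 kmol/h
R = 140 / 152 = 0.9211

0.9211


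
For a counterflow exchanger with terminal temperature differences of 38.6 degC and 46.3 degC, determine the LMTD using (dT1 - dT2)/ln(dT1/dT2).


LMTD = (dT1 - dT2) / ln(dT1/dT2)
= (38.6 - 46.3) / ln(38.6 / 46.3) = -7.7 / -0.18189 = 42.33

42.33 degC


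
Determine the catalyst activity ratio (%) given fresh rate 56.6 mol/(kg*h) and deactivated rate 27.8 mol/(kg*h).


Activity (%) = (rate_used / rate_fresh) * 100
rate_used = 27.8, rate_fresh = 56.6
= (27.8 / 56.6) * 100
= 0.4912 * 100 = 49.12

49.12 %


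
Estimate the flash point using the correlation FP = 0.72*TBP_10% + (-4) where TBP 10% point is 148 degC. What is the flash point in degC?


FP = 0.72 * 148 + (-4) = 102.56

102.56 degC


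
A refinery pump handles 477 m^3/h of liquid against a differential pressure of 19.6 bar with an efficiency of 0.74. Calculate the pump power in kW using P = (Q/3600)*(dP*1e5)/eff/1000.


Q = 477 / 3600 = 0.1325 m^3/s
P = 0.1325 * (19.6 * 1e5) / 0.74 / 1000 = 350.9

350.9 kW


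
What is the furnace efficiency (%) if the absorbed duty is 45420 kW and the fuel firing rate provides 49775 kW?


Furnace efficiency = Q_absorbed / Q_fuel * 100
= 45420 / 49775 * 100 = 91.25

91.25 %


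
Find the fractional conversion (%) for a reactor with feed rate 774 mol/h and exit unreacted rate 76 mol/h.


X = (F_in - F_out) / F_in * 100
Moles reacted = 774 - 76 = 698
X = 698 / 774 * 100
= 0.9018 * 100
= 90.18 %

90.18 %


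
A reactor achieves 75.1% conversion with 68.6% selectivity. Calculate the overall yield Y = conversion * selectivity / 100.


Overall yield = conversion (%) * selectivity (%) / 100
Conversion = 75.1%, Selectivity = 68.6%
Y = 75.1 * 68.6 / 100
= 51.5186 %

51.5186 %


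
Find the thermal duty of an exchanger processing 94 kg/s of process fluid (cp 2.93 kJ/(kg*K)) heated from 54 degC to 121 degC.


Q = m_dot * cp * delta_T
delta_T = 121 - 54 = 67 K
Q = 94 * 2.93 * 67
= 275.42 * 67
= 18453.14 kW

18453.14 kW


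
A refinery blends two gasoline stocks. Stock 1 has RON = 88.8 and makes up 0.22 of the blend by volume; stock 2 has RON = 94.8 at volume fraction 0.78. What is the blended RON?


Linear blending: RON_blend = sum(vi * RONi)
Contribution 1: 0.22 * 88.8 = 19.536
Contribution 2: 0.78 * 94.8 = 73.944
RON_blend = 19.536 + 73.944 = 93.48

93.48


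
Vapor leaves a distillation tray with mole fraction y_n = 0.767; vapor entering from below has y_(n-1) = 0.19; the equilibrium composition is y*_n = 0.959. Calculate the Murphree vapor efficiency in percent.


Murphree vapor efficiency: EMV = (y_n - y_(n-1)) / (y*_n - y_(n-1)) * 100
EMV = (0.767 - 0.19) / (0.959 - 0.19) * 100 = 0.577 / 0.769 * 100 = 75.03

75.03 %


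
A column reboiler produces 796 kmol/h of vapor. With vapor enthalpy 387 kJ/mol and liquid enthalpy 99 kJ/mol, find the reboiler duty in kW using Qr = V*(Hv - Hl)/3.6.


Qr = 796 * (387 - 99) / 3.6 = 796 * 288 / 3.6 = 63680

63680 kW


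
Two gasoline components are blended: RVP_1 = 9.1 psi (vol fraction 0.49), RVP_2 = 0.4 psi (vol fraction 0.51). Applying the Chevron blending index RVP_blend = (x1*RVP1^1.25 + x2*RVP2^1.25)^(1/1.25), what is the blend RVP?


Chevron index: RVP_blend = (sum xi*RVPi^1.25)^(1/1.25)
RVP^1.25 terms: 0.49 * 9.1^1.25 + 0.51 * 0.4^1.25 = 7.90681
RVP_blend = 7.90681^(1/1.25) = 5.229

5.229 psi


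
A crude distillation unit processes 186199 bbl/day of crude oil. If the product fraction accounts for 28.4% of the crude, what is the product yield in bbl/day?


Crude throughput = 186199 bbl/day
Fraction yield = 28.4%
yield = throughput * fraction / 100
yield = 186199 * 28.4 / 100 = 52880.516

52880.516 bbl/day


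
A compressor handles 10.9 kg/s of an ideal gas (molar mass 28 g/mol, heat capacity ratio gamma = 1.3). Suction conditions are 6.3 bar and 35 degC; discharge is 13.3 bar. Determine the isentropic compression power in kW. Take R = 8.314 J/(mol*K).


Isentropic work: W = m*(gamma/(gamma-1))*(R*T1/MW)*((P2/P1)^((gamma-1)/gamma) - 1)
T1 = 35 + 273.15 = 308.15 K
Pressure ratio = 13.3 / 6.3 = 2.11111
Exponent = (1.3 - 1)/1.3 = 0.230769
(P2/P1)^exp - 1 = 2.11111^0.230769 - 1 = 0.188193
W = 10.9 * 1.3 / 0.3 * 8.314 * 308.15 / 28 * 0.188193 = 813.3

813.3 kW


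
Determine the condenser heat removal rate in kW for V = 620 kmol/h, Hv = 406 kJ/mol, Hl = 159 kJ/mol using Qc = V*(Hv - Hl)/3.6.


Qc = 620 * (406 - 159) / 3.6 = 620 * 247 / 3.6 = 42540

42540 kW


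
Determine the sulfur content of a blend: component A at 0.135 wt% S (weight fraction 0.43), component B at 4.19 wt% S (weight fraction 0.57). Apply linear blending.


Linear sulfur blending: S_blend = x1*S1 + x2*S2
Contribution 1: 0.43 * 0.135 = 0.05805 wt%
Contribution 2: 0.57 * 4.19 = 2.3883 wt%
S_blend = 0.05805 + 2.3883 = 2.44635

2.44635 wt%


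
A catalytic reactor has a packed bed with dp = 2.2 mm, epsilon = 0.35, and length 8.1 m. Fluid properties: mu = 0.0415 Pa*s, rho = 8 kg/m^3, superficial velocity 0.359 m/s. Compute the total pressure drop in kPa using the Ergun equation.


dp = 2.2 mm = 0.0022 m
Viscous term = 150*0.0415*0.359*(1-0.35)^2 / (0.0022^2*0.35^3) = 4550000
Inertial term = 1.75*8*0.359^2*(1-0.35) / (0.0022*0.35^3) = 12433.8
dP/L = 4550000 + 12433.8 = 4562430 Pa/m
dP = 4562430 * 8.1 / 1000 = 36960 kPa

36960 kPa


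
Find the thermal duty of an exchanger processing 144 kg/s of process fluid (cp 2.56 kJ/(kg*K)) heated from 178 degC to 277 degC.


Q = m_dot * cp * delta_T
delta_T = 277 - 178 = 99 K
Q = 144 * 2.56 * 99
= 368.64 * 99
= 36495.36 kW

36495.36 kW


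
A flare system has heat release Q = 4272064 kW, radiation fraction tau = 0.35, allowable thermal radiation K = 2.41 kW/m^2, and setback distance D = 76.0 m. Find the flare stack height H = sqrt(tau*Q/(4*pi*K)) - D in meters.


tau*Q/(4*pi*K) = 0.35 * 4272064 / (4 * pi * 2.41) = 49371.8
sqrt(49371.8) = 222.198
H = 222.198 - 76.0 = 146.2

146.2 m


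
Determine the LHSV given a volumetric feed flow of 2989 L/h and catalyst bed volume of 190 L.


LHSV = volumetric feed rate / catalyst volume
= 2989 L/h / 190 L
= 15.73 h^-1

15.73 h^-1


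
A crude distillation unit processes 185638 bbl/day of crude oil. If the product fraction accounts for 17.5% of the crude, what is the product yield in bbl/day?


Crude throughput = 185638 bbl/day
Fraction yield = 17.5%
yield = throughput * fraction / 100
yield = 185638 * 17.5 / 100 = 32486.65

32486.65 bbl/day


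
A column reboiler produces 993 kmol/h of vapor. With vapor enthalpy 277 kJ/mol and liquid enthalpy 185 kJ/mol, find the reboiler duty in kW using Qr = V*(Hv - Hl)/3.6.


Qr = 993 * (277 - 185) / 3.6 = 993 * 92 / 3.6 = 25380

25380 kW


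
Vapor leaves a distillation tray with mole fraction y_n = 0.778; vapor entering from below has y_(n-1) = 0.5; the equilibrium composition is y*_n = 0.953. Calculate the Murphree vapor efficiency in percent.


Murphree vapor efficiency: EMV = (y_n - y_(n-1)) / (y*_n - y_(n-1)) * 100
EMV = (0.778 - 0.5) / (0.953 - 0.5) * 100 = 0.278 / 0.453 * 100 = 61.37

61.37 %


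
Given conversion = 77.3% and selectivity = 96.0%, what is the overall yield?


Overall yield = conversion (%) * selectivity (%) / 100
Conversion = 77.3%, Selectivity = 96.0%
Y = 77.3 * 96.0 / 100
= 74.208 %

74.208 %


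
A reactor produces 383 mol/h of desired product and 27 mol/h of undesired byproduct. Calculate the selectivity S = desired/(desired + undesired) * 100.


Selectivity = desired / (desired + undesired) * 100
Total products = 383 + 27 = 410 mol/h
S = 383 / 410 * 100
= 0.9341 * 100
= 93.41 %

93.41 %


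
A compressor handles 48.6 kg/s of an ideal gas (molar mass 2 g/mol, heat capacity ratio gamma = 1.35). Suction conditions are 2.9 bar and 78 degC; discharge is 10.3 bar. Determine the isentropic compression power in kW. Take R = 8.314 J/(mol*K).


Isentropic work: W = m*(gamma/(gamma-1))*(R*T1/MW)*((P2/P1)^((gamma-1)/gamma) - 1)
T1 = 78 + 273.15 = 351.15 K
Pressure ratio = 10.3 / 2.9 = 3.55172
Exponent = (1.35 - 1)/1.35 = 0.259259
(P2/P1)^exp - 1 = 3.55172^0.259259 - 1 = 0.389013
W = 48.6 * 1.35 / 0.35 * 8.314 * 351.15 / 2 * 0.389013 = 106400

106400 kW


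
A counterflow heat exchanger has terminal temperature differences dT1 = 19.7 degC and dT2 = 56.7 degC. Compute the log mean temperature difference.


LMTD = (dT1 - dT2) / ln(dT1/dT2)
= (19.7 - 56.7) / ln(19.7 / 56.7) = -37 / -1.05716 = 35.00

35.00 degC


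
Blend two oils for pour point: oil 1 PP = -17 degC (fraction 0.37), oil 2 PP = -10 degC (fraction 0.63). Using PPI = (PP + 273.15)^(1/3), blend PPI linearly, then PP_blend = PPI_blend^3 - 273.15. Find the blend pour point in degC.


PPI_1 = (-17 + 273.15)^(1/3) = 6.350844
PPI_2 = (-10 + 273.15)^(1/3) = 6.408176
PPI_blend = 0.37 * 6.350844 + 0.63 * 6.408176 = 6.386963
PP_blend = 6.386963^3 - 273.15 = 260.5453 - 273.15 = -12.6

-12.6 degC


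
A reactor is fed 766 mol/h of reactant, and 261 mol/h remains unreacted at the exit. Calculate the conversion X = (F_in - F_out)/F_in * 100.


X = (F_in - F_out) / F_in * 100
Moles reacted = 766 - 261 = 505
X = 505 / 766 * 100
= 0.6593 * 100
= 65.93 %

65.93 %


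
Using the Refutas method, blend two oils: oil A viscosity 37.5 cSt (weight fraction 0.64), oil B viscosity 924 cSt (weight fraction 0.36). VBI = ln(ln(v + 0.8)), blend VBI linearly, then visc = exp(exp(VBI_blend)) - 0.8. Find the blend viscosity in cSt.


Refutas method: VBN_i = 14.534*ln(ln(visc_i + 0.8)) + 10.975, blended linearly by mass fraction; since VBN is linear in VBI_i = ln(ln(visc_i + 0.8)) and the fractions sum to 1, blend VBI directly: visc = exp(exp(VBI_blend)) - 0.8
VBI_1 = ln(ln(37.5 + 0.8)) = 1.29348
VBI_2 = ln(ln(924 + 0.8)) = 1.92126
VBI_blend = 0.64 * 1.29348 + 0.36 * 1.92126 = 1.51948
visc_blend = exp(exp(1.51948)) - 0.8 = 95.73

95.73 cSt


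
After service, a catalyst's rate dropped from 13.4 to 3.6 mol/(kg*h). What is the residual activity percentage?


Activity (%) = (rate_used / rate_fresh) * 100
rate_used = 3.6, rate_fresh = 13.4
= (3.6 / 13.4) * 100
= 0.2687 * 100 = 26.87

26.87 %


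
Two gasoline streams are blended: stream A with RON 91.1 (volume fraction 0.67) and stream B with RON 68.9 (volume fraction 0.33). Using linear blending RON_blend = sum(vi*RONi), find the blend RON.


Linear blending: RON_blend = sum(vi * RONi)
Contribution 1: 0.67 * 91.1 = 61.037
Contribution 2: 0.33 * 68.9 = 22.737
RON_blend = 61.037 + 22.737 = 83.774

83.774


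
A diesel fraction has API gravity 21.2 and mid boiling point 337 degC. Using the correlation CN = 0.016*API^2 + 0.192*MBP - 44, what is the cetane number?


CN = 0.016 * 21.2^2 + 0.192 * 337 - 44
CN = 7.19104 + 64.704 - 44 = 27.89504

27.89504


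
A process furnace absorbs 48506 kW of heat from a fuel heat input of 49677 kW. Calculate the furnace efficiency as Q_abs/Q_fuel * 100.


Furnace efficiency = Q_absorbed / Q_fuel * 100
= 48506 / 49677 * 100 = 97.64

97.64 %


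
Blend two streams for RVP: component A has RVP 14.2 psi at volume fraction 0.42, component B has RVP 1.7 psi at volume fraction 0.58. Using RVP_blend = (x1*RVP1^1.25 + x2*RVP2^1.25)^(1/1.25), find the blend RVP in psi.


Chevron index: RVP_blend = (sum xi*RVPi^1.25)^(1/1.25)
RVP^1.25 terms: 0.42 * 14.2^1.25 + 0.58 * 1.7^1.25 = 12.7032
RVP_blend = 12.7032^(1/1.25) = 7.641

7.641 psi


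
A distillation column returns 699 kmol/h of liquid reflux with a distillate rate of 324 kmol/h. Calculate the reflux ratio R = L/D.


Reflux ratio definition: R = L / D (liquid returned / distillate withdrawn)
L = 699 kmol/h, D = 324 kmol/h
R = 699 / 324 = 2.157

2.157


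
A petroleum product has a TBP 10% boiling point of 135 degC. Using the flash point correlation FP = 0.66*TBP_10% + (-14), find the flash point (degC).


FP = 0.66 * 135 + (-14) = 75.1

75.1 degC


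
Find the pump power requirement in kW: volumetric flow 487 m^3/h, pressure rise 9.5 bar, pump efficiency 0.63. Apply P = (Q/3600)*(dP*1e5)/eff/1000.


Q = 487 / 3600 = 0.135278 m^3/s
P = 0.135278 * (9.5 * 1e5) / 0.63 / 1000 = 204.0

204.0 kW


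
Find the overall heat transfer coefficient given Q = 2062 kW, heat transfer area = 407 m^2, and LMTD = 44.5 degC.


From Q = U*A*LMTD, U = Q / (A * LMTD)
U = 2062 / (407 * 44.5) = 2062 / 18111.5 = 0.1139

0.1139 kW/(m^2*K)


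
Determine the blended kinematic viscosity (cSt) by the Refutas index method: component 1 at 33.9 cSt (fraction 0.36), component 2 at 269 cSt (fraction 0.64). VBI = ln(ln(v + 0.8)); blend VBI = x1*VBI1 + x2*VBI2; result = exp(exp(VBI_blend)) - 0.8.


Refutas method: VBN_i = 14.534*ln(ln(visc_i + 0.8)) + 10.975, blended linearly by mass fraction; since VBN is linear in VBI_i = ln(ln(visc_i + 0.8)) and the fractions sum to 1, blend VBI directly: visc = exp(exp(VBI_blend)) - 0.8
VBI_1 = ln(ln(33.9 + 0.8)) = 1.26603
VBI_2 = ln(ln(269 + 0.8)) = 1.72235
VBI_blend = 0.36 * 1.26603 + 0.64 * 1.72235 = 1.55807
visc_blend = exp(exp(1.55807)) - 0.8 = 114.7

114.7 cSt
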